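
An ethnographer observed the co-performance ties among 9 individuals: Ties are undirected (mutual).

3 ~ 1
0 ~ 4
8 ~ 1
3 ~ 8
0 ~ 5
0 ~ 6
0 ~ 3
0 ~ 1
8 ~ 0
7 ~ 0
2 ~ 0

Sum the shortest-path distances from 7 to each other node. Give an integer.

15

Distances from 7: 0:1, 1:2, 2:2, 3:2, 4:2, 5:2, 6:2, 8:2.
Sum = 1 + 2 + 2 + 2 + 2 + 2 + 2 + 2 = 15.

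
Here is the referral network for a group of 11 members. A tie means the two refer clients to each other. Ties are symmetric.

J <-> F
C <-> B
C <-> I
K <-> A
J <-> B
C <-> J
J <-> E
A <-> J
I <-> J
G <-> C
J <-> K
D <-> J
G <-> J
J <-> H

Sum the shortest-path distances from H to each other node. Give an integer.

Distances from H: A:2, B:2, C:2, D:2, E:2, F:2, G:2, I:2, J:1, K:2.
Sum = 2 + 2 + 2 + 2 + 2 + 2 + 2 + 2 + 1 + 2 = 19.

19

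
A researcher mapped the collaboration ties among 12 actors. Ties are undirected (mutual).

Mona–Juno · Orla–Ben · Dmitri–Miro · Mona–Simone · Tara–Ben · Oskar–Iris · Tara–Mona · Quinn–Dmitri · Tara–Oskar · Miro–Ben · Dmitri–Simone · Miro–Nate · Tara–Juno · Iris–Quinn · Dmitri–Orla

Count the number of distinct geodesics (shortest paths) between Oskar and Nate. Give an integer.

The shortest distance is 4, and the only length-4 path is Oskar–Tara–Ben–Miro–Nate. So there is exactly 1 shortest path.

1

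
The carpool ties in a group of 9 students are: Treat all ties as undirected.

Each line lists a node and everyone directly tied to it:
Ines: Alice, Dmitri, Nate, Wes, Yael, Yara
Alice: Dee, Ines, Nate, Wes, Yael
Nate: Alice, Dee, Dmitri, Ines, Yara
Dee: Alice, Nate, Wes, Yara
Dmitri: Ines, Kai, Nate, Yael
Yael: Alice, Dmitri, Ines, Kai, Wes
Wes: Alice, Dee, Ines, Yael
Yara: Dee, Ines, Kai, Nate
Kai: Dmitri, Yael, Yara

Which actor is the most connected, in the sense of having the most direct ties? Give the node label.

Ines

Degrees — Alice:5, Dee:4, Dmitri:4, Ines:6, Kai:3, Nate:5, Wes:4, Yael:5, Yara:4.
The maximum is 6, attained only by Ines.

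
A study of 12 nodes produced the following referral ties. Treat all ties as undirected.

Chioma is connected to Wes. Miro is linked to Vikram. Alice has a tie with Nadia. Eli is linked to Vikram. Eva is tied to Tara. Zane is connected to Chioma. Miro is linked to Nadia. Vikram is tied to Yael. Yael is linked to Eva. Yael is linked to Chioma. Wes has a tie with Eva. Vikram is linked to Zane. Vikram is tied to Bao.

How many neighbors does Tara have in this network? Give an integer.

Tara is directly tied to Eva. That is 1 neighbor, so the degree of Tara is 1.

1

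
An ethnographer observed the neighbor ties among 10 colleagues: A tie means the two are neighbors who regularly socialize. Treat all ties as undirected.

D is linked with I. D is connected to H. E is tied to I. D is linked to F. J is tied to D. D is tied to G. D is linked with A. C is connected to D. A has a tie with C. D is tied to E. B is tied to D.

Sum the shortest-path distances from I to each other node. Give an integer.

16

Distances from I: A:2, B:2, C:2, D:1, E:1, F:2, G:2, H:2, J:2.
Sum = 2 + 2 + 2 + 1 + 1 + 2 + 2 + 2 + 2 = 16.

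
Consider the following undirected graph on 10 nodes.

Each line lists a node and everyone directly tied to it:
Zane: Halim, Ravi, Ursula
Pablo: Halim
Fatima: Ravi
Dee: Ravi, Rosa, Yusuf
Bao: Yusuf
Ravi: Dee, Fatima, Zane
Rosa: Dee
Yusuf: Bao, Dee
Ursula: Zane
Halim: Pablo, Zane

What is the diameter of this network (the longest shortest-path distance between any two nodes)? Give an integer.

6

Eccentricity of each node (its greatest distance to any other): Bao:6, Dee:4, Fatima:4, Halim:5, Pablo:6, Ravi:3, Rosa:5, Ursula:5, Yusuf:5, Zane:4.
The maximum eccentricity is 6, realized for instance by the pair Pablo–Bao via Pablo – Halim – Zane – Ravi – Dee – Yusuf – Bao. So the diameter is 6.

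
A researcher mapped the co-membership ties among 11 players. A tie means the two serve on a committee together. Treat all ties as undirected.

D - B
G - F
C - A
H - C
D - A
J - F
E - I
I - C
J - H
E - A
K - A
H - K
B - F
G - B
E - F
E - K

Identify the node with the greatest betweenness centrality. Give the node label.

Unnormalized betweenness of each node: A:25/3, B:15/4, C:23/6, D:13/4, E:11, F:163/12, G:0, H:17/4, I:13/12, J:43/12, K:7/3.
F has the largest value, 163/12, making it the main broker — the node through which the most shortest paths run.

F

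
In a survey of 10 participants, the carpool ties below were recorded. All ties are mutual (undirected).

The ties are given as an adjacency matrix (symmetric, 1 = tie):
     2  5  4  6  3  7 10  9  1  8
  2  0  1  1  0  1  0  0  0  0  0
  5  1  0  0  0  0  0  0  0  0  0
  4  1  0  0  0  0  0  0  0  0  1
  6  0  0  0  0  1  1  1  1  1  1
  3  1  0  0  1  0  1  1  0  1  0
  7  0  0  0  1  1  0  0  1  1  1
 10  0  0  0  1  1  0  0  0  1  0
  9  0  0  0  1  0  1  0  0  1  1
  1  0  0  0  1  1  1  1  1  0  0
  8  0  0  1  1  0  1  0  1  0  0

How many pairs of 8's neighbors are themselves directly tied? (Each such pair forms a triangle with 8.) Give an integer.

8's neighbors: 4, 6, 7, and 9.
Neighbor pairs that are themselves tied: 8–6–7; 8–6–9; 8–7–9. Each forms one triangle with 8, for 3 in total.

3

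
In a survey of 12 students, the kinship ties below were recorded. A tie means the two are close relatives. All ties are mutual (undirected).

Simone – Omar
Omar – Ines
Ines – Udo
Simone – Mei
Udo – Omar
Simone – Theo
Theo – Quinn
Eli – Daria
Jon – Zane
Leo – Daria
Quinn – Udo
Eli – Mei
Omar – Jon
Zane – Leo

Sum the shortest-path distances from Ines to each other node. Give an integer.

30

Distances from Ines: Daria:5, Eli:4, Jon:2, Leo:4, Mei:3, Omar:1, Quinn:2, Simone:2, Theo:3, Udo:1, Zane:3.
Sum = 5 + 4 + 2 + 4 + 3 + 1 + 2 + 2 + 3 + 1 + 3 = 30.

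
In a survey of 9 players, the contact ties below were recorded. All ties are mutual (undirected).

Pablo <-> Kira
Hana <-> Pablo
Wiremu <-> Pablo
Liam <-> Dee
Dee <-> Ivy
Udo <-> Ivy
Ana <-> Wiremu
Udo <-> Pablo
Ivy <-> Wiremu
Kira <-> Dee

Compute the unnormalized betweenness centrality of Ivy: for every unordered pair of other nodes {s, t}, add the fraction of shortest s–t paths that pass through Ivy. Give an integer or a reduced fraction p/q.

7

Pairs whose geodesics pass through Ivy — Wiremu–Dee: 1; Wiremu–Liam: 1; Wiremu–Udo: 1/2; Dee–Ana: 1; Dee–Udo: 1; Liam–Ana: 1; Liam–Udo: 1; Ana–Udo: 1/2.
All other pairs contribute 0.
Summing the contributions gives betweenness(Ivy) = 7.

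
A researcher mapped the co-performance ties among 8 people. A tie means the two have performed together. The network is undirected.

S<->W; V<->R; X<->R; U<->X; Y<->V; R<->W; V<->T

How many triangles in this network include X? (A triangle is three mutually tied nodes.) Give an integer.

X's neighbors are R and U, but none of them are tied to each other, so no triangle contains X.

0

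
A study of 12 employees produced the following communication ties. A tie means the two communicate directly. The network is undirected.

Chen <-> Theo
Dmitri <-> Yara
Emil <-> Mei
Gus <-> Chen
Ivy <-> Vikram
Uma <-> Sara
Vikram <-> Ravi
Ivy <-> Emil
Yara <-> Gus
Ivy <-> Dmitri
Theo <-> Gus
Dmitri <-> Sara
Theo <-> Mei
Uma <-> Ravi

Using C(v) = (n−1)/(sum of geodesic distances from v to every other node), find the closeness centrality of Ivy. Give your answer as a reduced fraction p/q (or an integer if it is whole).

11/24

Distances from Ivy: Chen:4, Dmitri:1, Emil:1, Gus:3, Mei:2, Ravi:2, Sara:2, Theo:3, Uma:3, Vikram:1, Yara:2. Sum = 24.
n = 12, so closeness = 11/24.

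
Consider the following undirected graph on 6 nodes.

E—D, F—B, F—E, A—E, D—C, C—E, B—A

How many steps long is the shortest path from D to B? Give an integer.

3

One shortest route is D – E – A – B, which uses 3 edges, and at distance 2 from D we only reach {A, F}, which does not include B. So d(D,B) = 3.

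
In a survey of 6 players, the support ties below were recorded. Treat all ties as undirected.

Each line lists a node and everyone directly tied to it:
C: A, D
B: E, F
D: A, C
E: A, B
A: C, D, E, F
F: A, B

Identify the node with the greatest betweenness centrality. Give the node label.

A

Unnormalized betweenness of each node: A:13/2, B:1/2, C:0, D:0, E:3/2, F:3/2.
A has the largest value, 13/2, making it the main broker — the node through which the most shortest paths run.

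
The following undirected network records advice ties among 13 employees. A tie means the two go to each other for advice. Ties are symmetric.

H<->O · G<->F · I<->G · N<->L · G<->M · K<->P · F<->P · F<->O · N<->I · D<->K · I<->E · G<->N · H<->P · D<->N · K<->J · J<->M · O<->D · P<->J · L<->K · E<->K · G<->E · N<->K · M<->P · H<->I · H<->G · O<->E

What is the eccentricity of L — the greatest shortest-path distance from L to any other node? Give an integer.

3

Distances from L: D:2, E:2, F:3, G:2, H:3, I:2, J:2, K:1, M:3, N:1, O:3, P:2.
The largest is 3 (to F, M, H, and O), so the eccentricity of L is 3.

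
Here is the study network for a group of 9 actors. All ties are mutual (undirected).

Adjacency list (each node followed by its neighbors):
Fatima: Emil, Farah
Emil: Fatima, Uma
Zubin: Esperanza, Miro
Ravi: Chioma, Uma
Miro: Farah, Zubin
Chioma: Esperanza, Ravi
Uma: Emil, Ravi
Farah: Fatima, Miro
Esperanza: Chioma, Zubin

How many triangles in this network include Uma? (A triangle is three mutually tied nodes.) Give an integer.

Uma's neighbors are Emil and Ravi, but none of them are tied to each other, so no triangle contains Uma.

0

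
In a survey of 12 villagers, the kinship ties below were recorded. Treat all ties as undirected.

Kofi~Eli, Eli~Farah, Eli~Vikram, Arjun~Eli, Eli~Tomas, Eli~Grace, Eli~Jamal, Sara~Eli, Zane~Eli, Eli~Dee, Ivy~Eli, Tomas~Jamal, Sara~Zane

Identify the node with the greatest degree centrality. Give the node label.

Degrees — Arjun:1, Dee:1, Eli:11, Farah:1, Grace:1, Ivy:1, Jamal:2, Kofi:1, Sara:2, Tomas:2, Vikram:1, Zane:2.
The maximum is 11, attained only by Eli.

Eli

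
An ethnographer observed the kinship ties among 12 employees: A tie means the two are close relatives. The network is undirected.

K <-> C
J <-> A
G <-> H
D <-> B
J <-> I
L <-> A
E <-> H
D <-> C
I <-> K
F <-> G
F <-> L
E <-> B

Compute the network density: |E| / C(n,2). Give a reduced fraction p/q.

2/11

There are 12 edges and 12 nodes, so the maximum possible is C(12,2) = 66.
Density = 12/66 = 2/11.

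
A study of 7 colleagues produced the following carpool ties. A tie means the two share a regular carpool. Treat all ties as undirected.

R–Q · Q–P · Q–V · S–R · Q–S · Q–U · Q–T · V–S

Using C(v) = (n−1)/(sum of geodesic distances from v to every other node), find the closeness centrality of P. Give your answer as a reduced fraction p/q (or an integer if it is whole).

6/11

Distances from P: Q:1, R:2, S:2, T:2, U:2, V:2. Sum = 11.
n = 7, so closeness = 6/11.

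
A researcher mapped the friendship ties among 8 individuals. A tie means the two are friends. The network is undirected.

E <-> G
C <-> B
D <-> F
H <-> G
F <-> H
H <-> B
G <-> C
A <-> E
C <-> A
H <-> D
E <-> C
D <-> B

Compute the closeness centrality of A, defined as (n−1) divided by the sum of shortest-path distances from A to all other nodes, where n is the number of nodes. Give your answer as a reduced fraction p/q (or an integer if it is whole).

7/16

Distances from A: B:2, C:1, D:3, E:1, F:4, G:2, H:3. Sum = 16.
n = 8, so closeness = 7/16.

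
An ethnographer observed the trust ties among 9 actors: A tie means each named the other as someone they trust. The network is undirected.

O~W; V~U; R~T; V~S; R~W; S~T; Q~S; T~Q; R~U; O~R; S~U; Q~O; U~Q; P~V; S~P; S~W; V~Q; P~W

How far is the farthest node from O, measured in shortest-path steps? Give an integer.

2

Distances from O: P:2, Q:1, R:1, S:2, T:2, U:2, V:2, W:1.
The largest is 2 (to S, V, T, U, and P), so the eccentricity of O is 2.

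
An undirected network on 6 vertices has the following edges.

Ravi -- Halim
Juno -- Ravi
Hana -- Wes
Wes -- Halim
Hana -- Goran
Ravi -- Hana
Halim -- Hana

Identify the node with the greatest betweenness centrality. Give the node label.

Unnormalized betweenness of each node: Goran:0, Halim:1, Hana:5, Juno:0, Ravi:4, Wes:0.
Hana has the largest value, 5, making it the main broker — the node through which the most shortest paths run.

Hana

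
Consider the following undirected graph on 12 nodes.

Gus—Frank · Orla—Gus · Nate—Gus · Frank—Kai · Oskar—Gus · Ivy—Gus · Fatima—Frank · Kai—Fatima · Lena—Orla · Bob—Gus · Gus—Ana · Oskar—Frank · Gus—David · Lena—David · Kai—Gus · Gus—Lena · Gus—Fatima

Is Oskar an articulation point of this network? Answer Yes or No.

Even without Oskar, every remaining node can still reach every other (the residual graph is connected), so Oskar is not a cut vertex.

No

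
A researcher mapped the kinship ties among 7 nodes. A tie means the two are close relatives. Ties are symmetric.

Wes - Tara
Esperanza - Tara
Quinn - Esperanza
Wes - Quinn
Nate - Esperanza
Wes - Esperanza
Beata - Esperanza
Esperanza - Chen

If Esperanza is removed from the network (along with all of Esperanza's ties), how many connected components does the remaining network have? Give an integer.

4

Without Esperanza, the remaining ties split the others into: {Chen}; {Quinn, Tara, Wes}; {Nate}; {Beata}.
That's 4 separate components.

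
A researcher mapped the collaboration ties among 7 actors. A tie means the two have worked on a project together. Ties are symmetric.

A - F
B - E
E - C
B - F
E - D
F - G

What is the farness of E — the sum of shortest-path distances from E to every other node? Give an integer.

11

Distances from E: A:3, B:1, C:1, D:1, F:2, G:3.
Sum = 3 + 1 + 1 + 1 + 2 + 3 = 11.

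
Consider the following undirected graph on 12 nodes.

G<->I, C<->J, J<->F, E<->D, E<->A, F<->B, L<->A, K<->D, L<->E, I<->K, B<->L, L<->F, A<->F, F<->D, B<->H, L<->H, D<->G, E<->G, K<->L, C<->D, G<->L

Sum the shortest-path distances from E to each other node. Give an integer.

19

Distances from E: A:1, B:2, C:2, D:1, F:2, G:1, H:2, I:2, J:3, K:2, L:1.
Sum = 1 + 2 + 2 + 1 + 2 + 1 + 2 + 2 + 3 + 2 + 1 = 19.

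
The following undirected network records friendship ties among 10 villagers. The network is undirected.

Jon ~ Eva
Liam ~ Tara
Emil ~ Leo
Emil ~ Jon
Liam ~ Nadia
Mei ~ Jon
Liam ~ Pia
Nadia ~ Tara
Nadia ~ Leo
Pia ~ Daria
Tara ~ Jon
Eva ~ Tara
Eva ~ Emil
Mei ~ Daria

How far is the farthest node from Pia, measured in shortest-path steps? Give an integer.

Distances from Pia: Daria:1, Emil:4, Eva:3, Jon:3, Leo:3, Liam:1, Mei:2, Nadia:2, Tara:2.
The largest is 4 (to Emil), so the eccentricity of Pia is 4.

4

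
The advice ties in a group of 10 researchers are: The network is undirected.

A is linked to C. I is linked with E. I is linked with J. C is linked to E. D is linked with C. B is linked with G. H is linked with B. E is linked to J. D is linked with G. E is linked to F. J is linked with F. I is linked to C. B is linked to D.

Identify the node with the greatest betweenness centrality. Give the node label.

C

Unnormalized betweenness of each node: A:0, B:8, C:24, D:18, E:19/2, F:0, G:0, H:0, I:3, J:1/2.
C has the largest value, 24, making it the main broker — the node through which the most shortest paths run.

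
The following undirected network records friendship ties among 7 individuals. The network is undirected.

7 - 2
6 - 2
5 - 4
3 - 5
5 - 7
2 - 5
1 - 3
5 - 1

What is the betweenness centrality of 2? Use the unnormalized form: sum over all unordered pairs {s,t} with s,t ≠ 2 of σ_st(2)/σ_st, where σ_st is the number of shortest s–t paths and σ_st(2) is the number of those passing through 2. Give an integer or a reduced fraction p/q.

5

Pairs whose geodesics pass through 2 — 7–6: 1; 6–4: 1; 6–3: 1; 6–5: 1; 6–1: 1.
All other pairs contribute 0.
Summing the contributions gives betweenness(2) = 5.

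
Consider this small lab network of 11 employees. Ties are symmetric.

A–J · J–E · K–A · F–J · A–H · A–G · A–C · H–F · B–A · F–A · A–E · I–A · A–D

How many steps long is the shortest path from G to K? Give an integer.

2

One shortest route is G – A – K, which uses 2 edges, and G and K are not directly tied, so nothing shorter exists. So d(G,K) = 2.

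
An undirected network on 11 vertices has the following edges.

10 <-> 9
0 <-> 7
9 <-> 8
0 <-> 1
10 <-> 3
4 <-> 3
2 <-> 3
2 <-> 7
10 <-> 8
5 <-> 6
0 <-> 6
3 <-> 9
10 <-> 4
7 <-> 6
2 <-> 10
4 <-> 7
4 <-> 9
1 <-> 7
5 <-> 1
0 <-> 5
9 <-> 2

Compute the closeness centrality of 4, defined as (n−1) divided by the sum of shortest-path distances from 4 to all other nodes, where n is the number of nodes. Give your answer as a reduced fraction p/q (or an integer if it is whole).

10/17

Distances from 4: 0:2, 1:2, 2:2, 3:1, 5:3, 6:2, 7:1, 8:2, 9:1, 10:1. Sum = 17.
n = 11, so closeness = 10/17.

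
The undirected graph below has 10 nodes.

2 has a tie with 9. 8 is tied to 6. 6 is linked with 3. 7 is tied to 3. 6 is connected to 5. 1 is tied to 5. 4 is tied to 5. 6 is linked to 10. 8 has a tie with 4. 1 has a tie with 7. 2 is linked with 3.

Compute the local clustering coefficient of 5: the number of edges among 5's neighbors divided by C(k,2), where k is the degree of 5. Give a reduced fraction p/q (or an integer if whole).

0

5's neighbors: 1, 4, and 6 (k = 3).
Possible neighbor pairs: C(3,2) = 3. Edges among them: none → e = 0.
Clustering(5) = 0/3 = 0.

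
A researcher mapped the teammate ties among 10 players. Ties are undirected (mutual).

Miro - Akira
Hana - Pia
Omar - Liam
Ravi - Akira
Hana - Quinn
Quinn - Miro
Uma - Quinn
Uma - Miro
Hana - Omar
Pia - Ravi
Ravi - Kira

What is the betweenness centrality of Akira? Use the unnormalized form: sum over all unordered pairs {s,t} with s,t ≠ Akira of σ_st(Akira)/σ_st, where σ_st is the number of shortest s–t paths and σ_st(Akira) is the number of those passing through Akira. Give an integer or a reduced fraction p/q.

11/2

Pairs whose geodesics pass through Akira — Pia–Miro: 1/2; Quinn–Kira: 1/2; Quinn–Ravi: 1/2; Kira–Uma: 1; Kira–Miro: 1; Ravi–Uma: 1; Ravi–Miro: 1.
All other pairs contribute 0.
Summing the contributions gives betweenness(Akira) = 11/2.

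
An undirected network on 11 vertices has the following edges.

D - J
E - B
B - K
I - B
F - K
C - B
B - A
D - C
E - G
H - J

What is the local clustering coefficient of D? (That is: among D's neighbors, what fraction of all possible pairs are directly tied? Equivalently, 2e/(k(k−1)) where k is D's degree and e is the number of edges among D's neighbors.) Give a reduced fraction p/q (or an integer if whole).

0

D's neighbors: C and J (k = 2).
Possible neighbor pairs: C(2,2) = 1. Edges among them: none → e = 0.
Clustering(D) = 0/1.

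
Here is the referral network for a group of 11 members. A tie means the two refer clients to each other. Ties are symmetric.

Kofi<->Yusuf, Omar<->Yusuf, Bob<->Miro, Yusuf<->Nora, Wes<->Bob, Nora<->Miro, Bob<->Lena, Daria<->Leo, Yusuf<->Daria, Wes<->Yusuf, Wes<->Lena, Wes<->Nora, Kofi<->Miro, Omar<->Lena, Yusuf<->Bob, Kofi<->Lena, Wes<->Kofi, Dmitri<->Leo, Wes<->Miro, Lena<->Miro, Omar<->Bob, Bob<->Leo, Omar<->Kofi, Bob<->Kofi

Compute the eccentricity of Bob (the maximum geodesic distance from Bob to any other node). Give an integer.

Distances from Bob: Daria:2, Dmitri:2, Kofi:1, Lena:1, Leo:1, Miro:1, Nora:2, Omar:1, Wes:1, Yusuf:1.
The largest is 2 (to Daria, Dmitri, and Nora), so the eccentricity of Bob is 2.

2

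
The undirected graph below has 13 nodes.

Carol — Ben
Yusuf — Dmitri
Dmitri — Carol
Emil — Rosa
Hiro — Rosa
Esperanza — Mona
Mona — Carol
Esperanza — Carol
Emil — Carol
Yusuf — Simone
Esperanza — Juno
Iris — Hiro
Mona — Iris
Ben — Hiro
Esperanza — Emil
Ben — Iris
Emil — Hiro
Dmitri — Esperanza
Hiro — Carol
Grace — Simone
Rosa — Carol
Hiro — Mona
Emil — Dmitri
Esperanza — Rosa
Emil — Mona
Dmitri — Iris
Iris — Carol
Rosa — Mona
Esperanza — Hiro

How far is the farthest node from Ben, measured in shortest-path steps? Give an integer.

Distances from Ben: Carol:1, Dmitri:2, Emil:2, Esperanza:2, Grace:5, Hiro:1, Iris:1, Juno:3, Mona:2, Rosa:2, Simone:4, Yusuf:3.
The largest is 5 (to Grace), so the eccentricity of Ben is 5.

5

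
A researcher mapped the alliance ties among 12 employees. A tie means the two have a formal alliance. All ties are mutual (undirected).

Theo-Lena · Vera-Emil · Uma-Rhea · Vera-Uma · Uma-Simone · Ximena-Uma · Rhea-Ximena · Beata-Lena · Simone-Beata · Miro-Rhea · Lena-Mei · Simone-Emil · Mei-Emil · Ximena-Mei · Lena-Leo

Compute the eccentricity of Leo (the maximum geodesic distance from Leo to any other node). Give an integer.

5

Distances from Leo: Beata:2, Emil:3, Lena:1, Mei:2, Miro:5, Rhea:4, Simone:3, Theo:2, Uma:4, Vera:4, Ximena:3.
The largest is 5 (to Miro), so the eccentricity of Leo is 5.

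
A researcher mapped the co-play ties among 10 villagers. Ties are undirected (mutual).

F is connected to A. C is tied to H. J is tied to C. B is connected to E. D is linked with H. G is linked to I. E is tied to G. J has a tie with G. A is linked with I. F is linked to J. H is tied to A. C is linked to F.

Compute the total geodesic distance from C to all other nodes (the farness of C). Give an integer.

Distances from C: A:2, B:4, D:2, E:3, F:1, G:2, H:1, I:3, J:1.
Sum = 2 + 4 + 2 + 3 + 1 + 2 + 1 + 3 + 1 = 19.

19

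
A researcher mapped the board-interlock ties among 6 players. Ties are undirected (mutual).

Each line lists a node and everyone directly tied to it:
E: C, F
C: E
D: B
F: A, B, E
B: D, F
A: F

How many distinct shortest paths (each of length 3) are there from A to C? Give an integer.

1

The shortest distance is 3, and the only length-3 path is A–F–E–C. So there is exactly 1 shortest path.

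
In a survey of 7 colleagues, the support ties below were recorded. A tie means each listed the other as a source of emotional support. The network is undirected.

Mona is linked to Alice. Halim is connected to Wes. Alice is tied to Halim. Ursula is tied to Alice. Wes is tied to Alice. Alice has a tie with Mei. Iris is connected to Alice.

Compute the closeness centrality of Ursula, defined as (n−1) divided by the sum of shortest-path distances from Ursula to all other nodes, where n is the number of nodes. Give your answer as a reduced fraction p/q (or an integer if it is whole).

Distances from Ursula: Alice:1, Halim:2, Iris:2, Mei:2, Mona:2, Wes:2. Sum = 11.
n = 7, so closeness = 6/11.

6/11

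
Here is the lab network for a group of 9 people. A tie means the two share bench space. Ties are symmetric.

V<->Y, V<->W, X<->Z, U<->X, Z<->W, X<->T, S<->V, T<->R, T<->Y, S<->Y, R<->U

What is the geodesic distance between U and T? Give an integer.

2

One shortest route is U – X – T, which uses 2 edges, and U and T are not directly tied, so nothing shorter exists. So d(U,T) = 2.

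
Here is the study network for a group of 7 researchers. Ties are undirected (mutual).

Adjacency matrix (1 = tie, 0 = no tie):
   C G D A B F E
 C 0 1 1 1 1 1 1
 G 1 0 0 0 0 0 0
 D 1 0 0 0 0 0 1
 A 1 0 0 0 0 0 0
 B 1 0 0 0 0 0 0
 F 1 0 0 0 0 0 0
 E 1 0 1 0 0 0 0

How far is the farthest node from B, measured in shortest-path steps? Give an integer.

2

Distances from B: A:2, C:1, D:2, E:2, F:2, G:2.
The largest is 2 (to G, D, A, F, and E), so the eccentricity of B is 2.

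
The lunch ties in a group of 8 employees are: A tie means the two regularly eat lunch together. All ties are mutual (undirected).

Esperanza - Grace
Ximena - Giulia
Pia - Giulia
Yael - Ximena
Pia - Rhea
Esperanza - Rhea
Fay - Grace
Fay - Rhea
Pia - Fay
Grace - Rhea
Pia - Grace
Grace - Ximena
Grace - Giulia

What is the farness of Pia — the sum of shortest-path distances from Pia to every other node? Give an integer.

Distances from Pia: Esperanza:2, Fay:1, Giulia:1, Grace:1, Rhea:1, Ximena:2, Yael:3.
Sum = 2 + 1 + 1 + 1 + 1 + 2 + 3 = 11.

11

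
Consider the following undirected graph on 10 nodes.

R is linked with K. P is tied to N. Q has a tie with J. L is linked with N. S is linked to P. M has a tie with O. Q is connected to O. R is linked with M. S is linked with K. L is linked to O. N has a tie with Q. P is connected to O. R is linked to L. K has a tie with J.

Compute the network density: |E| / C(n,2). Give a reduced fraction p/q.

There are 14 edges and 10 nodes, so the maximum possible is C(10,2) = 45.
Density = 14/45.

14/45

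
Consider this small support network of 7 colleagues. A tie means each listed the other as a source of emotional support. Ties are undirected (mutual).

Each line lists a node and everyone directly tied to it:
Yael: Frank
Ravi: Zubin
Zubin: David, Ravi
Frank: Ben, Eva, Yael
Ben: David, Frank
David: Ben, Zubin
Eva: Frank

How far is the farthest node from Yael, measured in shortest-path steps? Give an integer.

5

Distances from Yael: Ben:2, David:3, Eva:2, Frank:1, Ravi:5, Zubin:4.
The largest is 5 (to Ravi), so the eccentricity of Yael is 5.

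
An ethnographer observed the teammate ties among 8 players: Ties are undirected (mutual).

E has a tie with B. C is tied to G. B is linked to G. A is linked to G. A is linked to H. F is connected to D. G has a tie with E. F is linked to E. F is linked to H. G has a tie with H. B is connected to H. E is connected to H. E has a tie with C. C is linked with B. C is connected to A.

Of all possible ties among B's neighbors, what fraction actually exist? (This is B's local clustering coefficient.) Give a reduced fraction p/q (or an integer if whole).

B's neighbors: C, E, G, and H (k = 4).
Possible neighbor pairs: C(4,2) = 6. Edges among them: C–E, C–G, E–G, E–H, G–H → e = 5.
Clustering(B) = 5/6.

5/6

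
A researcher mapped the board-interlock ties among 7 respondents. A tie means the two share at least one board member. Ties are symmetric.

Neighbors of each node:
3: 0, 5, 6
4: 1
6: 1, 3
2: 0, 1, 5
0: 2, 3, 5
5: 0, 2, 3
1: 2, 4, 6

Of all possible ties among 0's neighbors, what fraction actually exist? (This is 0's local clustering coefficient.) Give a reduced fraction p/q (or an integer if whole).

2/3

0's neighbors: 2, 3, and 5 (k = 3).
Possible neighbor pairs: C(3,2) = 3. Edges among them: 2–5, 3–5 → e = 2.
Clustering(0) = 2/3.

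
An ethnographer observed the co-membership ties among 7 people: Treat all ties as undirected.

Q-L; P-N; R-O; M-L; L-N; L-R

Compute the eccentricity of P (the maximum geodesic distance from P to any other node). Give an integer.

Distances from P: L:2, M:3, N:1, O:4, Q:3, R:3.
The largest is 4 (to O), so the eccentricity of P is 4.

4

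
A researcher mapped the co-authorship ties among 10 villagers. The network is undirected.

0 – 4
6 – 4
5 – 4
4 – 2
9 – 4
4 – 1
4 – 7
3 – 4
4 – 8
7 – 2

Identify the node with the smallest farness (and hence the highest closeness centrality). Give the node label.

Farness (sum of distances to all others) for each node — 0:17, 1:17, 2:16, 3:17, 4:9, 5:17, 6:17, 7:16, 8:17, 9:17.
The smallest farness is 9, for 4, so 4 has the highest closeness.

4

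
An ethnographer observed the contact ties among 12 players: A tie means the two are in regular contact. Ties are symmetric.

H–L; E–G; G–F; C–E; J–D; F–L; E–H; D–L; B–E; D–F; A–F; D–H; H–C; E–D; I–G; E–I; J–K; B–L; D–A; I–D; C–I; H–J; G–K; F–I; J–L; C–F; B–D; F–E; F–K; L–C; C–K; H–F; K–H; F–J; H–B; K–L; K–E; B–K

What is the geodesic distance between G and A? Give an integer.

2

One shortest route is G – F – A, which uses 2 edges, and G and A are not directly tied, so nothing shorter exists. So d(G,A) = 2.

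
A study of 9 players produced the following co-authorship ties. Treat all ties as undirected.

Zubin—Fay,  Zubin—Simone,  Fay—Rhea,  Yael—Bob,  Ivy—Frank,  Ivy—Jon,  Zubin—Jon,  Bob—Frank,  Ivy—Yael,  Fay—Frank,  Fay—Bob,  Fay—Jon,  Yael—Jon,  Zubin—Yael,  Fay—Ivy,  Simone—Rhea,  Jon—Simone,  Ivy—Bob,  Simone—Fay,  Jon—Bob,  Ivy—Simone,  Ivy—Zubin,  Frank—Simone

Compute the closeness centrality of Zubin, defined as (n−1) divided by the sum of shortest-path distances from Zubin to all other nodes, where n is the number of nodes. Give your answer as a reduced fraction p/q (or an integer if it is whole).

Distances from Zubin: Bob:2, Fay:1, Frank:2, Ivy:1, Jon:1, Rhea:2, Simone:1, Yael:1. Sum = 11.
n = 9, so closeness = 8/11.

8/11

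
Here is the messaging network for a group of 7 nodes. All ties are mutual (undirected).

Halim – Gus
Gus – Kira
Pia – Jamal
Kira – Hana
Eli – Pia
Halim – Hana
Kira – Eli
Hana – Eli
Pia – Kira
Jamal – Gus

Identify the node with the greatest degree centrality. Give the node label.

Kira

Degrees — Eli:3, Gus:3, Halim:2, Hana:3, Jamal:2, Kira:4, Pia:3.
The maximum is 4, attained only by Kira.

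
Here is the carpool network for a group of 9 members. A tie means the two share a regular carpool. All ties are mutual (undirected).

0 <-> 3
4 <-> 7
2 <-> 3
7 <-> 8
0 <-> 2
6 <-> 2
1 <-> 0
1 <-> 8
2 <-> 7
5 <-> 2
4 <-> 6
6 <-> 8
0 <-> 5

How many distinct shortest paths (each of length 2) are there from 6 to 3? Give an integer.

The shortest distance is 2, and the only length-2 path is 6–2–3. So there is exactly 1 shortest path.

1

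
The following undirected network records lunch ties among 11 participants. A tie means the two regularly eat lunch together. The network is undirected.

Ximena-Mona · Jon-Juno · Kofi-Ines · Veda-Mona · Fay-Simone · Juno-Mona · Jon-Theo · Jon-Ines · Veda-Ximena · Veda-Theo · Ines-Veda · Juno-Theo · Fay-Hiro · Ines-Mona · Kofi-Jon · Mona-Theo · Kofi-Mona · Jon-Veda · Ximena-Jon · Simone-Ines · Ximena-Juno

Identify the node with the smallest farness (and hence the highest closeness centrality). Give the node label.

Farness (sum of distances to all others) for each node — Fay:28, Hiro:37, Ines:16, Jon:17, Juno:22, Kofi:20, Mona:17, Simone:21, Theo:22, Veda:18, Ximena:22.
The smallest farness is 16, for Ines, so Ines has the highest closeness.

Ines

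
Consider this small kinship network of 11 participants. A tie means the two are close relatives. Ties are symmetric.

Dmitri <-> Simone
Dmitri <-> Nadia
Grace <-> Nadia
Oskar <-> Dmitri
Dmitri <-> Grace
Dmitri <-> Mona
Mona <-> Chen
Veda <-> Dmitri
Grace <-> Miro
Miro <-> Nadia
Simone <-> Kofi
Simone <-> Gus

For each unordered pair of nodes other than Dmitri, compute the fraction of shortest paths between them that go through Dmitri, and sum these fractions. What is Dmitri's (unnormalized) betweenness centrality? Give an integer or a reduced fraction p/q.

Pairs whose geodesics pass through Dmitri — Chen–Simone: 1; Chen–Grace: 1; Chen–Nadia: 1; Chen–Gus: 1; Chen–Kofi: 1; Chen–Oskar: 1; Chen–Miro: 2/2; Chen–Veda: 1; Simone–Grace: 1; Simone–Nadia: 1; Simone–Oskar: 1; Simone–Miro: 2/2; Simone–Veda: 1; Simone–Mona: 1 … (+24 more pairs).
All other pairs contribute 0.
Summing the contributions gives betweenness(Dmitri) = 38.

38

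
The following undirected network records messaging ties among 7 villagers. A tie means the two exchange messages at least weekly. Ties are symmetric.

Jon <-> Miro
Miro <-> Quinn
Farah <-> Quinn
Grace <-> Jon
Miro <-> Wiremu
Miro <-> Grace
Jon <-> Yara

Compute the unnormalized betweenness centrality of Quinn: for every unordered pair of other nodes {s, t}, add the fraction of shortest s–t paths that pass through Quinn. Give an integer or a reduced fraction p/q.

Pairs whose geodesics pass through Quinn — Farah–Jon: 1; Farah–Yara: 1; Farah–Wiremu: 1; Farah–Miro: 1; Farah–Grace: 1.
All other pairs contribute 0.
Summing the contributions gives betweenness(Quinn) = 5.

5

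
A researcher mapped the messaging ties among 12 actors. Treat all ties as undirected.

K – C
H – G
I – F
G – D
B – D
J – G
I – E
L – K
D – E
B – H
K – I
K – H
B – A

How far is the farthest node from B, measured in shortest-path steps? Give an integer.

Distances from B: A:1, C:3, D:1, E:2, F:4, G:2, H:1, I:3, J:3, K:2, L:3.
The largest is 4 (to F), so the eccentricity of B is 4.

4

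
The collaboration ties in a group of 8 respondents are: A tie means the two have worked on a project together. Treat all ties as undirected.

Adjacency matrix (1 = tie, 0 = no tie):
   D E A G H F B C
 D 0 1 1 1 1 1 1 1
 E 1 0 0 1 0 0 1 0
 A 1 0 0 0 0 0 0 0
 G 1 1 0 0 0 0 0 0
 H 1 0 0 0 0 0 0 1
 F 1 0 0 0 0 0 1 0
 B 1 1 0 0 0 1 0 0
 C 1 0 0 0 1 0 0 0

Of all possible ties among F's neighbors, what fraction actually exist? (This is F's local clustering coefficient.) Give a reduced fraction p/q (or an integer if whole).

F's neighbors: B and D (k = 2).
Possible neighbor pairs: C(2,2) = 1. Edges among them: B–D → e = 1.
Clustering(F) = 1/1.

1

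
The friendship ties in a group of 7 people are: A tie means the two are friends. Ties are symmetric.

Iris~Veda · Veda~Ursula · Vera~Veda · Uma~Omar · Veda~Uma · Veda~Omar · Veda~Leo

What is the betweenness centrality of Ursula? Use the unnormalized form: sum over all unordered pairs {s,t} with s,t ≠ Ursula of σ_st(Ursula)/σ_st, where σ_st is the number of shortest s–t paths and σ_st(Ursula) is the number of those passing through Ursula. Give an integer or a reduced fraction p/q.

No shortest path between any pair of other nodes passes through Ursula.
Summing the contributions gives betweenness(Ursula) = 0.

0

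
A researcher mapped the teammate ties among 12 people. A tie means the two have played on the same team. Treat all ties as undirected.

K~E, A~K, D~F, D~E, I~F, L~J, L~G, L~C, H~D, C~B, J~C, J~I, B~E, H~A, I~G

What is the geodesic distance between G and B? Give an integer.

One shortest route is G – L – C – B, which uses 3 edges, and at distance 2 from G we only reach {C, F, J}, which does not include B. So d(G,B) = 3.

3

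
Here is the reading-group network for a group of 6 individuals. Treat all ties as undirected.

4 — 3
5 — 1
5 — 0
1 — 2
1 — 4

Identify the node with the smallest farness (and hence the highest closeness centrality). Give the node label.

1

Farness (sum of distances to all others) for each node — 0:13, 1:7, 2:11, 3:13, 4:9, 5:9.
The smallest farness is 7, for 1, so 1 has the highest closeness.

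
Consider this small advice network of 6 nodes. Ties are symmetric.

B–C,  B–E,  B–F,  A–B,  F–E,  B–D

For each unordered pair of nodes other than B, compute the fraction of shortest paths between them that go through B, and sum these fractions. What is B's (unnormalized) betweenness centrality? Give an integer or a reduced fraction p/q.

9

Pairs whose geodesics pass through B — A–F: 1; A–D: 1; A–E: 1; A–C: 1; F–D: 1; F–C: 1; D–E: 1; D–C: 1; E–C: 1.
All other pairs contribute 0.
Summing the contributions gives betweenness(B) = 9.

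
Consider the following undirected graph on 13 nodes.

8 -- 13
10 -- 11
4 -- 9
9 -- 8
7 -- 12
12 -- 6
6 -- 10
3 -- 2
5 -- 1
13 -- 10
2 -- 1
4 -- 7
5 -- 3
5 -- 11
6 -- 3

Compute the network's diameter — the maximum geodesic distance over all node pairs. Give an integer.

Eccentricity of each node (its greatest distance to any other): 1:6, 2:6, 3:5, 4:6, 5:5, 6:4, 7:5, 8:5, 9:6, 10:4, 11:5, 12:4, 13:4.
The maximum eccentricity is 6, realized for instance by the pair 4–1 via 4 – 7 – 12 – 6 – 3 – 2 – 1. So the diameter is 6.

6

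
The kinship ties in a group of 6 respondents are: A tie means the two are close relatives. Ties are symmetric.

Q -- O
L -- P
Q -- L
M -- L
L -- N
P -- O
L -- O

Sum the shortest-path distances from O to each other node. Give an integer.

7

Distances from O: L:1, M:2, N:2, P:1, Q:1.
Sum = 1 + 2 + 2 + 1 + 1 = 7.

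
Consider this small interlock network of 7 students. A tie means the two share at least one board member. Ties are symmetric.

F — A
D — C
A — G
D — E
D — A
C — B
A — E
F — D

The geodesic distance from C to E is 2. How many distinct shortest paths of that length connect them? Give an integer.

The shortest distance is 2, and the only length-2 path is C–D–E. So there is exactly 1 shortest path.

1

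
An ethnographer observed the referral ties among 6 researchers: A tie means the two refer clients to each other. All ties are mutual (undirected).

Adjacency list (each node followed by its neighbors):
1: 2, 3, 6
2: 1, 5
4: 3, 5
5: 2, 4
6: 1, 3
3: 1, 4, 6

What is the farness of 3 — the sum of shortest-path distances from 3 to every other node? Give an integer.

7

Distances from 3: 1:1, 2:2, 4:1, 5:2, 6:1.
Sum = 1 + 2 + 1 + 2 + 1 = 7.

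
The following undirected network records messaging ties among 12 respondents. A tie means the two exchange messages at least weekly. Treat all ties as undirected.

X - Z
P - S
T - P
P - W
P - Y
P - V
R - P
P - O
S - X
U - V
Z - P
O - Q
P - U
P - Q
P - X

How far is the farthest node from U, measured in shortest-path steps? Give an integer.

2

Distances from U: O:2, P:1, Q:2, R:2, S:2, T:2, V:1, W:2, X:2, Y:2, Z:2.
The largest is 2 (to X, O, Z, T, Y, Q, R, S, and W), so the eccentricity of U is 2.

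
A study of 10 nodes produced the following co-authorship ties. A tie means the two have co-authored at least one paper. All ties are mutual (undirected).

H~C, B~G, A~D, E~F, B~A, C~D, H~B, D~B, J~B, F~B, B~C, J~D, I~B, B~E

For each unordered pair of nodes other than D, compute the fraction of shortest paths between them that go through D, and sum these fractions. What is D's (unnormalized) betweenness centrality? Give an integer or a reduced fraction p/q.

Pairs whose geodesics pass through D — J–C: 1/2; J–A: 1/2; C–A: 1/2.
All other pairs contribute 0.
Summing the contributions gives betweenness(D) = 3/2.

3/2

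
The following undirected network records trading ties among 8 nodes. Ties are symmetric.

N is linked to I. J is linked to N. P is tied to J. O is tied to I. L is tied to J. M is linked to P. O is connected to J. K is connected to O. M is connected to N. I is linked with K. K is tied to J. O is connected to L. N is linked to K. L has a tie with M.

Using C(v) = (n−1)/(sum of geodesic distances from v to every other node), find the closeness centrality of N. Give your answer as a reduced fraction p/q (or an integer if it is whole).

Distances from N: I:1, J:1, K:1, L:2, M:1, O:2, P:2. Sum = 10.
n = 8, so closeness = 7/10.

7/10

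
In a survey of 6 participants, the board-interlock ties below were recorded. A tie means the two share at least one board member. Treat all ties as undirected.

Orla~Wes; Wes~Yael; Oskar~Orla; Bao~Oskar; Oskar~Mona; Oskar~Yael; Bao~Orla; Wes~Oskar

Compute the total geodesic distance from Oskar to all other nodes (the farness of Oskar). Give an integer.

5

Distances from Oskar: Bao:1, Mona:1, Orla:1, Wes:1, Yael:1.
Sum = 1 + 1 + 1 + 1 + 1 = 5.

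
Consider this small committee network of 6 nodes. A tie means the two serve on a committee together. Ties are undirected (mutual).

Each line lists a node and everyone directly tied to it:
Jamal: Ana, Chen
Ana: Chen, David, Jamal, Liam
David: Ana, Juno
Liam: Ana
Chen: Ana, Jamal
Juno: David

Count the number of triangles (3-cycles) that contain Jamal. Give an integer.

1

Jamal's neighbors: Ana and Chen.
Neighbor pairs that are themselves tied: Jamal–Ana–Chen. Each forms one triangle with Jamal, for 1 in total.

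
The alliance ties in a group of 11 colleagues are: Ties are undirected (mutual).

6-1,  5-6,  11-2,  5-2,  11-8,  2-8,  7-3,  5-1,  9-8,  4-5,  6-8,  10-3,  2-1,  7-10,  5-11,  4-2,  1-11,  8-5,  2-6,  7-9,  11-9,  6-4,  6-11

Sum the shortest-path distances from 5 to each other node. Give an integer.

Distances from 5: 1:1, 2:1, 3:4, 4:1, 6:1, 7:3, 8:1, 9:2, 10:4, 11:1.
Sum = 1 + 1 + 4 + 1 + 1 + 3 + 1 + 2 + 4 + 1 = 19.

19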